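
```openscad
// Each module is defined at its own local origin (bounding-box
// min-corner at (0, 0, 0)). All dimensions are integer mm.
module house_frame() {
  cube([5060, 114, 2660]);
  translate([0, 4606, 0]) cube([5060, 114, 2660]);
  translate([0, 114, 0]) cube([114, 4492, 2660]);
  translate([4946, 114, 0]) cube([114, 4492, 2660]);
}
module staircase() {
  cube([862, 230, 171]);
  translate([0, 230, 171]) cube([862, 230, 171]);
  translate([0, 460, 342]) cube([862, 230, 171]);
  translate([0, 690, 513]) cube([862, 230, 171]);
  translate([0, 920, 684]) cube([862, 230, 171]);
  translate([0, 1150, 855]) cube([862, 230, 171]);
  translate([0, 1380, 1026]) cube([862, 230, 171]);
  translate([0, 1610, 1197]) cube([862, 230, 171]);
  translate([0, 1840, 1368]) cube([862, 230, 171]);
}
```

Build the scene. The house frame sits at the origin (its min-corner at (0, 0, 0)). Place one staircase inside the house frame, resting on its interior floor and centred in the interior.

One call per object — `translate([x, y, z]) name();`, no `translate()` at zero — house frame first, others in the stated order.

house_frame();
translate([2099, 1325, 0]) staircase();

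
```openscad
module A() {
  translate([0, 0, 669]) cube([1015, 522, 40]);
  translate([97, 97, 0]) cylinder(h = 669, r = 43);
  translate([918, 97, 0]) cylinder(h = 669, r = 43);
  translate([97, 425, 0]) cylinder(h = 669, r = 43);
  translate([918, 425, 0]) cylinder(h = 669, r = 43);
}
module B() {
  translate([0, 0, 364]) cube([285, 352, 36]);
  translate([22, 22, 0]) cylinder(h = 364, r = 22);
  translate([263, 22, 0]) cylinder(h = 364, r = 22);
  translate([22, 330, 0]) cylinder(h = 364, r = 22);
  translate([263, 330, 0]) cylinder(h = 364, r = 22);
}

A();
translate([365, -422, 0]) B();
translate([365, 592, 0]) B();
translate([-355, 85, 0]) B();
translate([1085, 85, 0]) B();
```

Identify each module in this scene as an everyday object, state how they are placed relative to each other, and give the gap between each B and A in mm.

A is a table. B is a stool. Four stools sit around the table at the −y, +y, −x, +x sides. The gap between each stool and the table is 70 mm.

Each stool's nearest face is 70 mm from the table's bounding box.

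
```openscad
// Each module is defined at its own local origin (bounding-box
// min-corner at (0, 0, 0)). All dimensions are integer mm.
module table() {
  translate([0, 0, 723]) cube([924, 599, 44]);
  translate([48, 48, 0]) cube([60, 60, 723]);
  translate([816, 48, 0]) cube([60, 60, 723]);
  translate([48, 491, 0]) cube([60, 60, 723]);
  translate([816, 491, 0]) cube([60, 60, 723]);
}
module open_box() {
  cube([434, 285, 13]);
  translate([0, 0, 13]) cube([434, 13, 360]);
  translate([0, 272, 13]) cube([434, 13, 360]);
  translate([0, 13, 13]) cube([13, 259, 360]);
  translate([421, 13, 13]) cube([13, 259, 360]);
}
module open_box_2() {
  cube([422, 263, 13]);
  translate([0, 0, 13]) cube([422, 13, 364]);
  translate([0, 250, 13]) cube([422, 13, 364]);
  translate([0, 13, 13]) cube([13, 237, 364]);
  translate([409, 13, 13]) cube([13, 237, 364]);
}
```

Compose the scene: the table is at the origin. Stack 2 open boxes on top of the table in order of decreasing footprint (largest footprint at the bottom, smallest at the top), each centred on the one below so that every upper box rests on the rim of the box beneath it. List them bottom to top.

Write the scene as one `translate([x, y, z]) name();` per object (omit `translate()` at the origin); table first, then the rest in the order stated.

table();
translate([245, 157, 767]) open_box();
translate([251, 168, 1140]) open_box_2();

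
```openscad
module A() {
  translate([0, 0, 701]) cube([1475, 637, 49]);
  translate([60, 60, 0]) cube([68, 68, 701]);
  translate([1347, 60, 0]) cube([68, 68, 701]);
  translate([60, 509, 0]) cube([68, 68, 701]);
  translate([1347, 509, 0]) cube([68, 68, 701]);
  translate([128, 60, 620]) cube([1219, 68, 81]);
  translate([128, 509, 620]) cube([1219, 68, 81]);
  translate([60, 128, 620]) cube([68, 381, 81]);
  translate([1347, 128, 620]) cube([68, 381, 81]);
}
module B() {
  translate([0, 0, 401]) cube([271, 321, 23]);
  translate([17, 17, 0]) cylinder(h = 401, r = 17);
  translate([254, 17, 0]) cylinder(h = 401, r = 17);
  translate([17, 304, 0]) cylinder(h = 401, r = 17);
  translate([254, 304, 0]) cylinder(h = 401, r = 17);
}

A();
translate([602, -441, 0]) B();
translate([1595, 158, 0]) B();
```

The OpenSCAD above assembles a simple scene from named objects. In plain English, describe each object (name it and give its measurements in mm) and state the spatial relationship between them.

A is a rectangular dining table. The top is 1475×637×49 mm with its upper surface at z = 750 mm. It stands on four 68×68 mm square legs, each inset 60 mm from the nearest pair of top edges, running from the floor to the underside of the top. Four apron rails, 68 mm thick and 81 mm tall, run between adjacent legs with their top edges flush with the underside of the top and their outer faces flush with the legs' outer faces.

B is a four-legged stool. The seat is a 271×321×23 mm slab whose top surface is at z = 424 mm; four round legs, each 34 mm in diameter, run from the floor (z = 0) to the underside of the seat, each leg's axis is inset half a diameter from the nearest pair of seat edges (so the leg's bounding box is flush with the corner).

Two stools sit around the table at the −y, +x sides.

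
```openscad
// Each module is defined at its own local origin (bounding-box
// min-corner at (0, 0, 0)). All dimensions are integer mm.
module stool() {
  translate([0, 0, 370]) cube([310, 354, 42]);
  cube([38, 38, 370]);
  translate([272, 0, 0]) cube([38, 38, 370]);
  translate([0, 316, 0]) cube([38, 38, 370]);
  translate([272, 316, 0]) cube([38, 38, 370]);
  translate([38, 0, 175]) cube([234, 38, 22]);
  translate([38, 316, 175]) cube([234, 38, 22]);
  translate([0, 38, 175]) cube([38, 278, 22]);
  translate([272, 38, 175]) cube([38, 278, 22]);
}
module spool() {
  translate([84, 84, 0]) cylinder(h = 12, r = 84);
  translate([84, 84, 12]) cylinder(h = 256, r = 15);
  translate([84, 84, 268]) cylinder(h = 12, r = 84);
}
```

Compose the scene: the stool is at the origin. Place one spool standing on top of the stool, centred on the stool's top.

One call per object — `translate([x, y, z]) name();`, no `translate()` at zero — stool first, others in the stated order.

stool();
translate([71, 93, 412]) spool();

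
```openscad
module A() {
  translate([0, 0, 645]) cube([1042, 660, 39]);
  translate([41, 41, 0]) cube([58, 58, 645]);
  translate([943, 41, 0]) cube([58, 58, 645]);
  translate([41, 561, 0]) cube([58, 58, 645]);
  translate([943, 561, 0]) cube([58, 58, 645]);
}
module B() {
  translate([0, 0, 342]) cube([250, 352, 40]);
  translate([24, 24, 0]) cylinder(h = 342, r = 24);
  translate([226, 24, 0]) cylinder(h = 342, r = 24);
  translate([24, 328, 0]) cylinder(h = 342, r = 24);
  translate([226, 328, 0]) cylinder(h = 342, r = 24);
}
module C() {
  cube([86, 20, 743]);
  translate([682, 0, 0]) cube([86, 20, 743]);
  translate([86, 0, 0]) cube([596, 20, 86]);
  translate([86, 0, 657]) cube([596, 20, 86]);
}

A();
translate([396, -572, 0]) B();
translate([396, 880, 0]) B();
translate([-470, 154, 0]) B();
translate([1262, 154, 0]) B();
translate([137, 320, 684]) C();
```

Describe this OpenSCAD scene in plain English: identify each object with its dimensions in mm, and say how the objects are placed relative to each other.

A is a table with a 1042×660 mm rectangular top, 39 mm thick, top surface at z = 684 mm, supported by four 58×58 mm square legs, each inset 41 mm from the nearest pair of top edges, running from the floor.

B is a four-legged stool. The seat is a 250×352×40 mm slab whose top surface is at z = 382 mm; four round legs, each 48 mm in diameter, run from the floor (z = 0) to the underside of the seat, each leg's axis is inset half a diameter from the nearest pair of seat edges (so the leg's bounding box is flush with the corner).

C is a picture frame with a 596×571 mm rectangular opening (x by z) and a uniform 86 mm border on every side. Frame depth is 20 mm along y. It is built from two vertical stiles running the full outside height and two horizontal rails spanning the gap between the stiles.

Four stools sit around the table at the −y, +y, −x, +x sides. The picture frame is on top of the table, centred.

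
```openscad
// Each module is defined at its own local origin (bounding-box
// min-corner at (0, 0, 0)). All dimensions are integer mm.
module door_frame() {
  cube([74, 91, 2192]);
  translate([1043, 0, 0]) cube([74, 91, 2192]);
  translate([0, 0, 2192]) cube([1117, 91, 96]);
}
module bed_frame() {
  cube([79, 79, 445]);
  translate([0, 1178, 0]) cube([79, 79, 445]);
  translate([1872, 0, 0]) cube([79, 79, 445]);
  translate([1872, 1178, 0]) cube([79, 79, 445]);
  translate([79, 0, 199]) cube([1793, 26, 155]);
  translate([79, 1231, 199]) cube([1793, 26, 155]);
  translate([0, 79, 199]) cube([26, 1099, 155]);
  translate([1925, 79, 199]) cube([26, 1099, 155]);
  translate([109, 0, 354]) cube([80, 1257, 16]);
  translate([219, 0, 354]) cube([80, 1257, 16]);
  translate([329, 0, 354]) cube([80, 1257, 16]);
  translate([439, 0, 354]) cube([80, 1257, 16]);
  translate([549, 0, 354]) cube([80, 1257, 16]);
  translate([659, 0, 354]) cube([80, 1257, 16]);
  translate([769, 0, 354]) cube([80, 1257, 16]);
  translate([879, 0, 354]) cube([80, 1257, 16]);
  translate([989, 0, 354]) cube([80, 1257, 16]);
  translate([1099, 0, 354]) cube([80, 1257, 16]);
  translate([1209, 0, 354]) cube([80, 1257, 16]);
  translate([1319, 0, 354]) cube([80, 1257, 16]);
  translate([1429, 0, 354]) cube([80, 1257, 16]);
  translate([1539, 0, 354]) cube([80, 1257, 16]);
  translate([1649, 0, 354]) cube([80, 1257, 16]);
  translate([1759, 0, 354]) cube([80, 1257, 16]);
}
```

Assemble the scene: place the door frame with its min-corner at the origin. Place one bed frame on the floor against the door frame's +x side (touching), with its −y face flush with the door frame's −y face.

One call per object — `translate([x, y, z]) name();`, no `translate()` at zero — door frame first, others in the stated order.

door_frame();
translate([1117, 0, 0]) bed_frame();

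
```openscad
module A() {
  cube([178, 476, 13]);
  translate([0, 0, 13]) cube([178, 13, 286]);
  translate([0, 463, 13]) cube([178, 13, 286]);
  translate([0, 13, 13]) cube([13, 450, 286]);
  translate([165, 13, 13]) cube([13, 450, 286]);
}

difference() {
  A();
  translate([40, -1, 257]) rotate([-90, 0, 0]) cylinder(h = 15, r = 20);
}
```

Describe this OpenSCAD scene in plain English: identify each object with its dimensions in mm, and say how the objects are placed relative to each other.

A is an open storage box with external size 178×476×299 mm and wall thickness 13 mm (the base is also 13 mm thick). The base covers the whole footprint; the four walls stand on the base, with the y-facing walls full-width and the x-facing walls fitting between their inner faces.

The open box has a circular hole of radius 20 mm through its front wall, centred at (x = 40, z = 257).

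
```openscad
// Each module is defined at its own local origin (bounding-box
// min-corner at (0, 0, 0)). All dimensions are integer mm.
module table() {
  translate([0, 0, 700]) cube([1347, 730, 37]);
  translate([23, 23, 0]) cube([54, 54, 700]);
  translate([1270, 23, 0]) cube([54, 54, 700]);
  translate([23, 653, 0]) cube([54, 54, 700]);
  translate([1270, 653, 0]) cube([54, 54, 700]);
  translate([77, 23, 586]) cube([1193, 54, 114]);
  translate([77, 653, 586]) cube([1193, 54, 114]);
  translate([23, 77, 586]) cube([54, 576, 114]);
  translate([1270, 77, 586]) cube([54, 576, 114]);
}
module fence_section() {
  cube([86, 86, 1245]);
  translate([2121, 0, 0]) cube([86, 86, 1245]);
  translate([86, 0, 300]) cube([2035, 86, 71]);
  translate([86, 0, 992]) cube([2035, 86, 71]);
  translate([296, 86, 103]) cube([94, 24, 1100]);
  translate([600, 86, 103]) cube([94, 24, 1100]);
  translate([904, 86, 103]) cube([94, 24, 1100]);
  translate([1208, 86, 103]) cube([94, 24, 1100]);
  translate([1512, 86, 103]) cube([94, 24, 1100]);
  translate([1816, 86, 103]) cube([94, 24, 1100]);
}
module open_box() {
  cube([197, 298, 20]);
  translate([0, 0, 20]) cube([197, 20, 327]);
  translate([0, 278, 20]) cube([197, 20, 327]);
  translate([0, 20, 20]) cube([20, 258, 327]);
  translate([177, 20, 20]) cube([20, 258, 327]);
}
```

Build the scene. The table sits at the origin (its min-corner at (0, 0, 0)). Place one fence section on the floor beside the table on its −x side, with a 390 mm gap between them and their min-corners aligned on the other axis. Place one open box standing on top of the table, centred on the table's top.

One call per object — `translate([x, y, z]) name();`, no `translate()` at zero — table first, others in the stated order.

table();
translate([-2597, 0, 0]) fence_section();
translate([575, 216, 737]) open_box();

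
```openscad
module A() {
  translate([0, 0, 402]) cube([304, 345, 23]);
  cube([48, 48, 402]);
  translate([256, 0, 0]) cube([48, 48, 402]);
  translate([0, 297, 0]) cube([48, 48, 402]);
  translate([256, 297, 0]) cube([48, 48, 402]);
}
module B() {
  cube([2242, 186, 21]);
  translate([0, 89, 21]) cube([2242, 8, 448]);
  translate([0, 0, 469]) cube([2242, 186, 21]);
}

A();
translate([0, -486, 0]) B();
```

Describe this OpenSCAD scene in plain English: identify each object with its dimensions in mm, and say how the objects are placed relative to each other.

A is a simple wooden stool: a rectangular seat 304 mm (x) by 345 mm (y), 23 mm thick, top face at z = 425 mm, on four square legs, each 48×48 mm in cross-section. The legs rest on z = 0, each flush with a corner of the seat.

B is an I-beam lying along x, 2242 mm long. Overall section height 490 mm. Two flanges 186 mm wide (y) and 21 mm thick, one on the floor and one at the top; a web 8 mm thick runs between them, centred on the flange width.

The I-beam is on the floor beside the stool on its −y side.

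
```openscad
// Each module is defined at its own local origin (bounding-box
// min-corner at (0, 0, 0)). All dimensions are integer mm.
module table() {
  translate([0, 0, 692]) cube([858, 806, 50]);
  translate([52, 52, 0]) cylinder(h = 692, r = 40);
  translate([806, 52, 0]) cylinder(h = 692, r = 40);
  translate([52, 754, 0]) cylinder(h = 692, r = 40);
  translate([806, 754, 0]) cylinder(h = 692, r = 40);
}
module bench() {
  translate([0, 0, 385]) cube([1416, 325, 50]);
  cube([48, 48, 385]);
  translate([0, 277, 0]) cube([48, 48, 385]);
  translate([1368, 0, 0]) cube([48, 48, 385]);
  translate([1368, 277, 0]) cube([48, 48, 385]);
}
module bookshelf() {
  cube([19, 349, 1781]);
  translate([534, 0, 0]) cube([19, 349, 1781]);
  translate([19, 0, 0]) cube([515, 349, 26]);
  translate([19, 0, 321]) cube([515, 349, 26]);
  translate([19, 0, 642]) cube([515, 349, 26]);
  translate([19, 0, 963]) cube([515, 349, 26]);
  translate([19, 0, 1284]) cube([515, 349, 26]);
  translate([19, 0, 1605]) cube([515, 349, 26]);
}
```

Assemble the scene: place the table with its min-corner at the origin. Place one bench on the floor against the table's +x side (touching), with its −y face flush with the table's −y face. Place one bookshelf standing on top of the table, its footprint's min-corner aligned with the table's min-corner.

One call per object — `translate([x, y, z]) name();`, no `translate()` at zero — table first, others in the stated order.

table();
translate([858, 0, 0]) bench();
translate([0, 0, 742]) bookshelf();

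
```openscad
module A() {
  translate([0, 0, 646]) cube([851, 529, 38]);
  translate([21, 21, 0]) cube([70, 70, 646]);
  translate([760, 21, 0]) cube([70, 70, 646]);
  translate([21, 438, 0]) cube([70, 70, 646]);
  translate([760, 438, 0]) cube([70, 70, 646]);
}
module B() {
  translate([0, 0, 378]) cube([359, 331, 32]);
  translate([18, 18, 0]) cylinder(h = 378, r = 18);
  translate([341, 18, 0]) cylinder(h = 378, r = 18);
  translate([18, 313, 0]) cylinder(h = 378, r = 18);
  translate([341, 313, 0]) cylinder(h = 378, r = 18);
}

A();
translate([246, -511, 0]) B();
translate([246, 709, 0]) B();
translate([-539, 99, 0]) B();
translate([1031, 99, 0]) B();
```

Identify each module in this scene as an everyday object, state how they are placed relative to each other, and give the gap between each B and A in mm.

Each stool's nearest face is 180 mm from the table's bounding box.

A is a table. B is a stool. Four stools sit around the table at the −y, +y, −x, +x sides. The gap between each stool and the table is 180 mm.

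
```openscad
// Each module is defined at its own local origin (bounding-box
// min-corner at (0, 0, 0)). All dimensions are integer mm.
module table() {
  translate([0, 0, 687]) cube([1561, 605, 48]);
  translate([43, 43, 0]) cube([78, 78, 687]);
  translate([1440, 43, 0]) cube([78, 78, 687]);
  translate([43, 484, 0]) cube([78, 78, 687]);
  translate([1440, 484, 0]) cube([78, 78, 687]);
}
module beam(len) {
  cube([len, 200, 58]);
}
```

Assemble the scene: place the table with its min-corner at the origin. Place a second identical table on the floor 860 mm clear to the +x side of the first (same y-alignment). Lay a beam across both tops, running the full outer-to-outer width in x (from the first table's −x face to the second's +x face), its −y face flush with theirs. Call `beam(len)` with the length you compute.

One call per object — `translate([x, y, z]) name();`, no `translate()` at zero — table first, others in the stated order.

table();
translate([2421, 0, 0]) table();
translate([0, 0, 735]) beam(3982);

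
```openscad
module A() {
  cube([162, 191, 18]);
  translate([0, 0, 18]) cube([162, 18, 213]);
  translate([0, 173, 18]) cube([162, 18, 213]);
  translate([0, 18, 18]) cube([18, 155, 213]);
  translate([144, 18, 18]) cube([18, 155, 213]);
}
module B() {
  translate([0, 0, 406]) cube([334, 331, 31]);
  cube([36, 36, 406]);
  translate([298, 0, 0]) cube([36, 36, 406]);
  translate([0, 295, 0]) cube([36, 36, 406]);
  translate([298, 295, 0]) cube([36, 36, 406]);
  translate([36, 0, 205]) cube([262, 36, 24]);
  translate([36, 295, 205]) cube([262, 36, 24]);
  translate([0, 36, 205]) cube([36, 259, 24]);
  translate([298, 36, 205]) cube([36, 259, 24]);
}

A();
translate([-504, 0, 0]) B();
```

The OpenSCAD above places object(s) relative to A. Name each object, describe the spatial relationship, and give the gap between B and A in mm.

The stool's nearest face is 170 mm from the open box's −x face.

A is an open box. B is a stool. The stool is on the floor beside the open box on its −x side. The gap between the stool and the open box is 170 mm.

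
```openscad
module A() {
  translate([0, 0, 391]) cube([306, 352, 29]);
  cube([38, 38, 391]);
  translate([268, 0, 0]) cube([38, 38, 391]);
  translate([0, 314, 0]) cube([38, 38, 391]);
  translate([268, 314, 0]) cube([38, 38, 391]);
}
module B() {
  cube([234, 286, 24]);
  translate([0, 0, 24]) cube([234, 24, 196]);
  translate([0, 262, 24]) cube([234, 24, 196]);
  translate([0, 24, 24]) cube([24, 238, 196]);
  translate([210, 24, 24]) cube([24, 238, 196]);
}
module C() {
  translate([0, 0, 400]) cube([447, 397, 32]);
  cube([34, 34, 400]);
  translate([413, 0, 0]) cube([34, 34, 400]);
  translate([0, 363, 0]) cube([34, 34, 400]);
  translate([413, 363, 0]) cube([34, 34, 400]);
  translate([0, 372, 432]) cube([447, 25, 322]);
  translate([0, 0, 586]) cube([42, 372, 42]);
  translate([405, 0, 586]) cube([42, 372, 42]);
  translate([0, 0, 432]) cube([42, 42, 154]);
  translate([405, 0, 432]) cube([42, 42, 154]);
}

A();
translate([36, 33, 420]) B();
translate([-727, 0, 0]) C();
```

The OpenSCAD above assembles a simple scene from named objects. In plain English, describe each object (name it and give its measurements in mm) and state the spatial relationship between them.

A is a four-legged stool. The seat is 306×352 mm, 29 mm thick, top at z = 420 mm. It stands on four square legs, each 38×38 mm in cross-section, from z = 0 to the seat underside, each flush with a corner of the seat.

B is an open-topped rectangular box: outside dimensions 234×286×220 mm, with a uniform wall and base thickness of 24 mm. The base is a full 234×286 slab on the floor; four walls sit on top of the base. The front and back walls (the −y and +y sides) span the full width; the two side walls fit between them.

C is a chair: 447×397 mm seat, 32 mm thick, top at z = 432 mm, on four 34 mm square corner legs flush with the seat edges. A 25 mm thick backrest slab spans the full seat width, extending 322 mm above the seat top, its back face flush with the seat's +y edge. Two armrests of 42×42 mm section run along each side from the seat's front edge to the front of the backrest, top faces 196 mm above the seat top and outer faces flush with the seat's x-edges; a 42×42 mm post under the front of each armrest stands on the seat at the front corner.

The open box is on top of the stool, centred. The chair is on the floor beside the stool on its −x side.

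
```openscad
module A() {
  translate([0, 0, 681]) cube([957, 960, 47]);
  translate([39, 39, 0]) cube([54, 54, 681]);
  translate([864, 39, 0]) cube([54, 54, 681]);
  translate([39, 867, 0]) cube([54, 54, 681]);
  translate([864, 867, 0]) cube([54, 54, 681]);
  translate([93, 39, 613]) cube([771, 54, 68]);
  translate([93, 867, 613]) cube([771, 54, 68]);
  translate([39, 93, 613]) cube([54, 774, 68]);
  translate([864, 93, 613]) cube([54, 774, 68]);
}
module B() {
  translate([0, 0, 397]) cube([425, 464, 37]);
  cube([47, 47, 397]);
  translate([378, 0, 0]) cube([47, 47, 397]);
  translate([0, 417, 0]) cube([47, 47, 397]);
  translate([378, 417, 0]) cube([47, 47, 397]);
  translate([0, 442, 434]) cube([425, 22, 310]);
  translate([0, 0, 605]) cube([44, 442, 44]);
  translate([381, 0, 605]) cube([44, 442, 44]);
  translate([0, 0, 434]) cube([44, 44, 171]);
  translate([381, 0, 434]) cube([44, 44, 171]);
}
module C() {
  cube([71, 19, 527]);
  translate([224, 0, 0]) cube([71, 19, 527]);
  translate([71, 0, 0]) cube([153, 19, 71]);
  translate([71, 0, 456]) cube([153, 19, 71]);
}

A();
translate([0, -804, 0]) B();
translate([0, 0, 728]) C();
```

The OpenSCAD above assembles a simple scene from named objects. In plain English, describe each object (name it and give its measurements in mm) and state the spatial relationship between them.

A is a rectangular dining table. The top is 957×960×47 mm with its upper surface at z = 728 mm. It stands on four 54×54 mm square legs, each inset 39 mm from the nearest pair of top edges, running from the floor to the underside of the top. Four apron rails, 54 mm thick and 68 mm tall, run between adjacent legs with their top edges flush with the underside of the top and their outer faces flush with the legs' outer faces.

B is a chair: 425×464 mm seat, 37 mm thick, top at z = 434 mm, on four 47 mm square corner legs flush with the seat edges. A 22 mm thick backrest slab spans the full seat width, extending 310 mm above the seat top, its back face flush with the seat's +y edge. Two armrests of 44×44 mm section run along each side from the seat's front edge to the front of the backrest, top faces 215 mm above the seat top and outer faces flush with the seat's x-edges; a 44×44 mm post under the front of each armrest stands on the seat at the front corner.

C is a rectangular picture frame lying in the x–z plane (depth along y). The opening is 153 mm wide (x) by 385 mm tall (z), surrounded by a border 71 mm wide on all four sides. The frame is 19 mm deep and is made of two full-height vertical stiles with two horizontal rails fitted between them.

The chair is on the floor beside the table on its −y side. The picture frame is on top of the table.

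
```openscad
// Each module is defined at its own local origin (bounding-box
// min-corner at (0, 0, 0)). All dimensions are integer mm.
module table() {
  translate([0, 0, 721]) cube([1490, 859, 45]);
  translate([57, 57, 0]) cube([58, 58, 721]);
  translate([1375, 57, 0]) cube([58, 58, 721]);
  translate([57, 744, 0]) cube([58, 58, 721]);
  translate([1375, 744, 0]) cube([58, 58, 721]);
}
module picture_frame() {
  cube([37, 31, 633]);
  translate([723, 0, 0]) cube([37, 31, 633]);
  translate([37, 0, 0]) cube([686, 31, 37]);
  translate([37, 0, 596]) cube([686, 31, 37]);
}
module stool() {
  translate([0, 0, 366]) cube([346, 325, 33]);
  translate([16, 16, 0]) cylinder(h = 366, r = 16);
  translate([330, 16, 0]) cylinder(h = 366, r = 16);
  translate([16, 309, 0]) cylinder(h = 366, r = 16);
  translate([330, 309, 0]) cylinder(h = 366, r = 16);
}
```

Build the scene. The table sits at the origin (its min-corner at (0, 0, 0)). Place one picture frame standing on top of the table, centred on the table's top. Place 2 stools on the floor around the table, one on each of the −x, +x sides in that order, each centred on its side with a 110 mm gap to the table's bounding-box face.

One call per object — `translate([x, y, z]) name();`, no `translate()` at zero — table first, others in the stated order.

table();
translate([365, 414, 766]) picture_frame();
translate([-456, 267, 0]) stool();
translate([1600, 267, 0]) stool();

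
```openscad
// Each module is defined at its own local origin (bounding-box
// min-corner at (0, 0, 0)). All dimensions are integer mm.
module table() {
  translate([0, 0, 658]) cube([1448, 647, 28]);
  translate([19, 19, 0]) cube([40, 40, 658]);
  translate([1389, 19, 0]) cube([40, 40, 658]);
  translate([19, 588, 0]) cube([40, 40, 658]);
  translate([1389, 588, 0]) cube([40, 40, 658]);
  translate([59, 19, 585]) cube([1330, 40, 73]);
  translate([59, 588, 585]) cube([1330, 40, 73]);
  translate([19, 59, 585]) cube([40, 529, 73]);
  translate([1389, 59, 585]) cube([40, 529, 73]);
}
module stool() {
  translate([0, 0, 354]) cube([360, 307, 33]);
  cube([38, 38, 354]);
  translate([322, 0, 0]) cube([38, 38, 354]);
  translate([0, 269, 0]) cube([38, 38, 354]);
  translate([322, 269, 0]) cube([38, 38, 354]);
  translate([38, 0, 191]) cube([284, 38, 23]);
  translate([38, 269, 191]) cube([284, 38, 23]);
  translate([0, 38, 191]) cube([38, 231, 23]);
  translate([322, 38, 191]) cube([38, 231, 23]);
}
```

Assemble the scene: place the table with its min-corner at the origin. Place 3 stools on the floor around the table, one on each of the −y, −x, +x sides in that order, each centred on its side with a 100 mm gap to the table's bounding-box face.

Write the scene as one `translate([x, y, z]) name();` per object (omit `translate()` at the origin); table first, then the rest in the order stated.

table();
translate([544, -407, 0]) stool();
translate([-460, 170, 0]) stool();
translate([1548, 170, 0]) stool();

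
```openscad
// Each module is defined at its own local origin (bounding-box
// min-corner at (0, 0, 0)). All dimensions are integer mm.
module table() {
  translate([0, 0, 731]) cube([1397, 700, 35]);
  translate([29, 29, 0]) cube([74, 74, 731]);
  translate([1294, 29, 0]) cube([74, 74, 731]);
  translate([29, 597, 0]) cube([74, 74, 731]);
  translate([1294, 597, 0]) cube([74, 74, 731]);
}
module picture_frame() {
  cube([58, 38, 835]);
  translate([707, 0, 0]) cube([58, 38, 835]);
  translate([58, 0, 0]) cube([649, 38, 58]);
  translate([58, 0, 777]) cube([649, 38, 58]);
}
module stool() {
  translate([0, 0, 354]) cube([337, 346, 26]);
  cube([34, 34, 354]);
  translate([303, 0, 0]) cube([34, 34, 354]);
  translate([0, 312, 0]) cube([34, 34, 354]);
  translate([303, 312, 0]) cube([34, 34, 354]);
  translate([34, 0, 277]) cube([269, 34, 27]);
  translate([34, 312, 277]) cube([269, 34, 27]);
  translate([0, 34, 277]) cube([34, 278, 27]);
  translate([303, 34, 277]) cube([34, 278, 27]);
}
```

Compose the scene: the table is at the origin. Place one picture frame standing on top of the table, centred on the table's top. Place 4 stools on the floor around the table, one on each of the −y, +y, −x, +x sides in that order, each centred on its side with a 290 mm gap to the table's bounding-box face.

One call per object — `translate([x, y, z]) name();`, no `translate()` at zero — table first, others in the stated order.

table();
translate([316, 331, 766]) picture_frame();
translate([530, -636, 0]) stool();
translate([530, 990, 0]) stool();
translate([-627, 177, 0]) stool();
translate([1687, 177, 0]) stool();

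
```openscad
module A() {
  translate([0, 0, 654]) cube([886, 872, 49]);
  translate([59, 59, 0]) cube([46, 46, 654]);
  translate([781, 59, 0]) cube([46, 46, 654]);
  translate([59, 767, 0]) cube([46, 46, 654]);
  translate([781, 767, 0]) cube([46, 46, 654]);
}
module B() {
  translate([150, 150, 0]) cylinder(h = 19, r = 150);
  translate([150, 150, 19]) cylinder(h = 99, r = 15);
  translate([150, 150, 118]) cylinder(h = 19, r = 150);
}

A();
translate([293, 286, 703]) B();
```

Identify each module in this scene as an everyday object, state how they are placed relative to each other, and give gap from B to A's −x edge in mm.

The spool's min-x is at 293; the table's min-x is 0; gap = 293 mm.

A is a table. B is a spool. The spool is on top of the table, centred. The gap from the spool to the table's −x edge is 293 mm.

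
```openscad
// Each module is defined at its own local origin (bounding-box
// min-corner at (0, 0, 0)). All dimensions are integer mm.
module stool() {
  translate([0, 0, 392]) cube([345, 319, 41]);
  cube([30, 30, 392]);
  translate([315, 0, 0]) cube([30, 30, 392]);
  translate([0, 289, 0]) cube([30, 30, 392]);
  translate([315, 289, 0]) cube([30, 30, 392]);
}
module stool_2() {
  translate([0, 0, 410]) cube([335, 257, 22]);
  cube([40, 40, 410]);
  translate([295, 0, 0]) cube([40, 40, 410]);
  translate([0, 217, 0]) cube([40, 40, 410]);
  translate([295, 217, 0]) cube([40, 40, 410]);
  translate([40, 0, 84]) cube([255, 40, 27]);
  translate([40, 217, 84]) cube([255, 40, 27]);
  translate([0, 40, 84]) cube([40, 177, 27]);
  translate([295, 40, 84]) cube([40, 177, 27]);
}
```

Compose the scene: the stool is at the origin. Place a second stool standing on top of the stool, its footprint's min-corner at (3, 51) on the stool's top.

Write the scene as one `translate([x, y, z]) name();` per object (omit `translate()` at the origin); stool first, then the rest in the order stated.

stool();
translate([3, 51, 433]) stool_2();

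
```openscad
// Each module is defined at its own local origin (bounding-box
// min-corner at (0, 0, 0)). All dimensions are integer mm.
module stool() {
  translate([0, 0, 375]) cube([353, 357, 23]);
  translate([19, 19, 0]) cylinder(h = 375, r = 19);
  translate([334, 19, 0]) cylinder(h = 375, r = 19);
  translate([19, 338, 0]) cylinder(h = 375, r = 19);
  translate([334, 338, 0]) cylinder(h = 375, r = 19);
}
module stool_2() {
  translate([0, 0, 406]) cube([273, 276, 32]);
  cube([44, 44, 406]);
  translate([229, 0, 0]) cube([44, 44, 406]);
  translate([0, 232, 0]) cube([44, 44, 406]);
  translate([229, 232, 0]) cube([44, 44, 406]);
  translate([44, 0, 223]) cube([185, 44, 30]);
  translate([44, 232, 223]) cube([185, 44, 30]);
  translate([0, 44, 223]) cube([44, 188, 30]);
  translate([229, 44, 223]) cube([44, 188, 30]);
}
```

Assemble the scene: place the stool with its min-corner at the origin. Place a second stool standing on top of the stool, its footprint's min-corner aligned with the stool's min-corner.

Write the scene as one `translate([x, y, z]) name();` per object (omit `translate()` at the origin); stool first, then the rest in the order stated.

stool();
translate([0, 0, 398]) stool_2();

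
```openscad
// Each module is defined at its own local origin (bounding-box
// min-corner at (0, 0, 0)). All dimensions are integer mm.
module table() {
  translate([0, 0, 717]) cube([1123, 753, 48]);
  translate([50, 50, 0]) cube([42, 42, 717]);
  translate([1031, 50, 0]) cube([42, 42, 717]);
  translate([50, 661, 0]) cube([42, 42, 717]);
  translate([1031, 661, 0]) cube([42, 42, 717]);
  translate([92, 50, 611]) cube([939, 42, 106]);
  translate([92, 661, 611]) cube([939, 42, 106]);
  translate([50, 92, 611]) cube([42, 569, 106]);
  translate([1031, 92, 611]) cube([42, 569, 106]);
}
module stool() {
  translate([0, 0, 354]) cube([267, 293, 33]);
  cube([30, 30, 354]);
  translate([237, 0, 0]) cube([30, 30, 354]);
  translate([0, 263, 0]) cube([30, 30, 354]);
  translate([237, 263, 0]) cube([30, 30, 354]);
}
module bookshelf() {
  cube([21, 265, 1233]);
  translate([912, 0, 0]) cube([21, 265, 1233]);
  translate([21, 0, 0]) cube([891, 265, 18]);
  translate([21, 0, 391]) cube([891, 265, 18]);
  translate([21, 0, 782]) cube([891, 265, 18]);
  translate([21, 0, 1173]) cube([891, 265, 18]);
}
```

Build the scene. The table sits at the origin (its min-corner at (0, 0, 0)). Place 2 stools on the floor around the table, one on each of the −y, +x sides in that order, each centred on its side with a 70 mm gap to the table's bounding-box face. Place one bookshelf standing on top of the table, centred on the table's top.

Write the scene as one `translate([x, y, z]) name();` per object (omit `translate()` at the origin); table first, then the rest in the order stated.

table();
translate([428, -363, 0]) stool();
translate([1193, 230, 0]) stool();
translate([95, 244, 765]) bookshelf();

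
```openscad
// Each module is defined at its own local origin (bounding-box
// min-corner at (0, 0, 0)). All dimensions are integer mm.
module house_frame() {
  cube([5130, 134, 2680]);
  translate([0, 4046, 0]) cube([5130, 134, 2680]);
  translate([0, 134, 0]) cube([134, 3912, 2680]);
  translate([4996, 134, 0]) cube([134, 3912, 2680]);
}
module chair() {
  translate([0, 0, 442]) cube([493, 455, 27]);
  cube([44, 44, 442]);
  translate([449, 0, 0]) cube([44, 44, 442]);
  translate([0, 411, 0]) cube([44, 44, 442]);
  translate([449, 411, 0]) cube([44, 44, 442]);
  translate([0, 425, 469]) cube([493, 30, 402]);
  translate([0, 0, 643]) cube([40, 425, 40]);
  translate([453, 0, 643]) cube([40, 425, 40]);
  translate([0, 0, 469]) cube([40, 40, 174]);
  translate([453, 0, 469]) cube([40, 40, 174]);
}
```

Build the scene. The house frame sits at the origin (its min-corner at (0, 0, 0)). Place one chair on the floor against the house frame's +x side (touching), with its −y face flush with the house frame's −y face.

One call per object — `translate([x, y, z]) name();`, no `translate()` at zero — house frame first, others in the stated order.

house_frame();
translate([5130, 0, 0]) chair();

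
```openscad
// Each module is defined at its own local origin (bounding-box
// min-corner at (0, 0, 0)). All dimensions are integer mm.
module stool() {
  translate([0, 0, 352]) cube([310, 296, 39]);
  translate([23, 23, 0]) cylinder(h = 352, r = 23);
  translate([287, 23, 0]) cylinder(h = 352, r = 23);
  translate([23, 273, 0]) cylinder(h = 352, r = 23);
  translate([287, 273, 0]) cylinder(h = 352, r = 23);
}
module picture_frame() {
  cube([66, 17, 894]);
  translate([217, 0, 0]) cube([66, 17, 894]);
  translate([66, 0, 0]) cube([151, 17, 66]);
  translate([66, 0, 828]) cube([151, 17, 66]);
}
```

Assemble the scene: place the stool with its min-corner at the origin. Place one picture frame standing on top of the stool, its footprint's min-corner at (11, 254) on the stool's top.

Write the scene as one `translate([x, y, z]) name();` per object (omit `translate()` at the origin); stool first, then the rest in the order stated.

stool();
translate([11, 254, 391]) picture_frame();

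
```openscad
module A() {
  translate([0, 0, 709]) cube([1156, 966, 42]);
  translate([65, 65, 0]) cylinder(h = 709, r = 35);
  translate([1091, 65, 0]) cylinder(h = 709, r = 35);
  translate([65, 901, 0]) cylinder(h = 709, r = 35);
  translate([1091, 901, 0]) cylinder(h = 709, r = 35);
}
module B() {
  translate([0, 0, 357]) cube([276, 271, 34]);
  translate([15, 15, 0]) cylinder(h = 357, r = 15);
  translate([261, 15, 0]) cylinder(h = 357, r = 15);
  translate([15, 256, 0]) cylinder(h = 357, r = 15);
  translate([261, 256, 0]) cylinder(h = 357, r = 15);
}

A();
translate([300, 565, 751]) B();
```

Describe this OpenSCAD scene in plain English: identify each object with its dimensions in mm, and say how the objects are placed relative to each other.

A is a rectangular dining table. The top is 1156×966×42 mm with its upper surface at z = 751 mm. It stands on four round legs of 70 mm diameter, each leg's bounding box inset 30 mm from the nearest pair of top edges, running from the floor to the underside of the top.

B is a four-legged stool. The seat is 276×271 mm, 34 mm thick, top at z = 391 mm. It stands on four round legs, each 30 mm in diameter, from z = 0 to the seat underside, each leg's axis is inset half a diameter from the nearest pair of seat edges (so the leg's bounding box is flush with the corner).

The stool is on top of the table.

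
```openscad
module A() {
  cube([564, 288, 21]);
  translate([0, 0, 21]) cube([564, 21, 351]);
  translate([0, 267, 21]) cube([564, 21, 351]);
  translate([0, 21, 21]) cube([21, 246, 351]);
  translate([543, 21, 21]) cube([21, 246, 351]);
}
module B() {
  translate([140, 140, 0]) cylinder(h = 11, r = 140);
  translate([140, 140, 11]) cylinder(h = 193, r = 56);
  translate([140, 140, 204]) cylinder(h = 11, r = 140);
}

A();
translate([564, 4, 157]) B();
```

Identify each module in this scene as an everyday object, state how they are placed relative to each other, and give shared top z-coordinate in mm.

Both tops at z = 372 mm.

A is an open box. B is a spool. The spool is beside the open box with their tops flush at z = 372. The shared top z-coordinate is 372 mm.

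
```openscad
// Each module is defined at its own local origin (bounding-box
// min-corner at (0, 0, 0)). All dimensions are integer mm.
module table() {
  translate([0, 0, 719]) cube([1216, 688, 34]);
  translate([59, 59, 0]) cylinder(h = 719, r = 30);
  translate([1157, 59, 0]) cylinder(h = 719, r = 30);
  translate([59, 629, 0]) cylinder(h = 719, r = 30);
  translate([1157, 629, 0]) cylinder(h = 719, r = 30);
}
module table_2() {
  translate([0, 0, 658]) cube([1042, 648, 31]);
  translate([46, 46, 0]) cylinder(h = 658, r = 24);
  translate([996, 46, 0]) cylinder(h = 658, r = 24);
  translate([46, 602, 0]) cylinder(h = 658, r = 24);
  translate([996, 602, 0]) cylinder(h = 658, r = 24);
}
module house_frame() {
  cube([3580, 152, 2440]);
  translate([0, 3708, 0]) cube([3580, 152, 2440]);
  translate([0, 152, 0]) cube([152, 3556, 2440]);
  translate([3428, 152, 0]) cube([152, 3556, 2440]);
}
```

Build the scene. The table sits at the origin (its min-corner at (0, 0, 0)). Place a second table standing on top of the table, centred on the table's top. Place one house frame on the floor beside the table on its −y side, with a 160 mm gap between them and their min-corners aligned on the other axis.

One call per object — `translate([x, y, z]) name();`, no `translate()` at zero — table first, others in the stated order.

table();
translate([87, 20, 753]) table_2();
translate([0, -4020, 0]) house_frame();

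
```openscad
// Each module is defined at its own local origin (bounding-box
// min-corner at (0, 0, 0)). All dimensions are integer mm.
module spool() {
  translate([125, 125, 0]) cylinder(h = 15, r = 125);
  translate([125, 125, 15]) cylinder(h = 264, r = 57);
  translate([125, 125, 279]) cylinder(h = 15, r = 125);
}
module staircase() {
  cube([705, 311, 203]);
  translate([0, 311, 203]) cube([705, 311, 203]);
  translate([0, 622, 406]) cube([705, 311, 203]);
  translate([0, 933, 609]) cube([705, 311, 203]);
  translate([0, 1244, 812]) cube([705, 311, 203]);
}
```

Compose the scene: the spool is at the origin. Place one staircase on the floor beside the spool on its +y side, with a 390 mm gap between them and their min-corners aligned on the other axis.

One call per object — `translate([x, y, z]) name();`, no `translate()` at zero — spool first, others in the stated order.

spool();
translate([0, 640, 0]) staircase();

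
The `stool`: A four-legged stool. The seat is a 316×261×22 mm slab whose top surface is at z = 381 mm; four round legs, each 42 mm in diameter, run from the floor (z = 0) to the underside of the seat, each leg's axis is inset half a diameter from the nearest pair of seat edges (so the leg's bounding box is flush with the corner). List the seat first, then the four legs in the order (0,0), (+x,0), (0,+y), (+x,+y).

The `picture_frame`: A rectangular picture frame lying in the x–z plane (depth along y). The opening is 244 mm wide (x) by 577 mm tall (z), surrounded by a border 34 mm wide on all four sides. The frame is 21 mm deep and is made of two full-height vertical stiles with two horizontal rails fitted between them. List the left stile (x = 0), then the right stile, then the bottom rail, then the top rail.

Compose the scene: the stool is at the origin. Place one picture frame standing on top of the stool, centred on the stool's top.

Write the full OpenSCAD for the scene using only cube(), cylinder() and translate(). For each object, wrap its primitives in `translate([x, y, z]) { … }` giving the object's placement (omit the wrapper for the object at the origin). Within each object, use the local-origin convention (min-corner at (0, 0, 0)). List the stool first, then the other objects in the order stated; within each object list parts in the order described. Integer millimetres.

translate([0, 0, 359]) cube([316, 261, 22]);
translate([21, 21, 0]) cylinder(h = 359, r = 21);
translate([295, 21, 0]) cylinder(h = 359, r = 21);
translate([21, 240, 0]) cylinder(h = 359, r = 21);
translate([295, 240, 0]) cylinder(h = 359, r = 21);
translate([2, 120, 381]) {
  cube([34, 21, 645]);
  translate([278, 0, 0]) cube([34, 21, 645]);
  translate([34, 0, 0]) cube([244, 21, 34]);
  translate([34, 0, 611]) cube([244, 21, 34]);
}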